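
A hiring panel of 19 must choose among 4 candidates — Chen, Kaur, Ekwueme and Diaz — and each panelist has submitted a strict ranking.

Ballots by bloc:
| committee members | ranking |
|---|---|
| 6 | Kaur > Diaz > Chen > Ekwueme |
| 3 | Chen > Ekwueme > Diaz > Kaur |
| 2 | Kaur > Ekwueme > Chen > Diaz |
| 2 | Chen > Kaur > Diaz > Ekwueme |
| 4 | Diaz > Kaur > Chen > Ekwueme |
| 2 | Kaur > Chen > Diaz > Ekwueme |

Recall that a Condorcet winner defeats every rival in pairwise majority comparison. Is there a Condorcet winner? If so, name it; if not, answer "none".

Kaur

Pairwise majorities:
Chen vs Kaur: Kaur, 14–5.
Chen vs Ekwueme: Chen preferred on 6+3+2+4+2 = 17 ballots; Chen wins 17–2.
Chen vs Diaz: Diaz, 10–9.
Kaur vs Ekwueme: Kaur wins 16–3.
Kaur vs Diaz: 12 to 7, Kaur.
Ekwueme–Diaz: Diaz 14–5.
Kaur defeats every rival head-to-head and is the Condorcet winner.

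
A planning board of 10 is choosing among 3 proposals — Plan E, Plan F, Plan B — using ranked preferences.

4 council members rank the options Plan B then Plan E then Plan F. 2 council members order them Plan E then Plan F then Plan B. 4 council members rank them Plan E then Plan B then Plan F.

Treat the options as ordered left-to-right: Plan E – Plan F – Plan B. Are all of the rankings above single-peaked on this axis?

no

Axis positions: Plan E=1, Plan F=2, Plan B=3.
Faction 1: ranking walks positions 3-1-2; Plan E is ranked above Plan F even though Plan F lies between Plan E and the peak Plan B on the axis — preferences dip and rise again. Not single-peaked.
Faction 2 (peak Plan E at position 1): ranking walks positions 1-2-3, expanding outward from the peak — single-peaked.
Faction 3: ranking walks positions 1-3-2; Plan B is ranked above Plan F even though Plan F lies between Plan B and the peak Plan E on the axis — preferences dip and rise again. Not single-peaked.
Faction 1 violates single-peakedness, so the profile is not single-peaked on this axis.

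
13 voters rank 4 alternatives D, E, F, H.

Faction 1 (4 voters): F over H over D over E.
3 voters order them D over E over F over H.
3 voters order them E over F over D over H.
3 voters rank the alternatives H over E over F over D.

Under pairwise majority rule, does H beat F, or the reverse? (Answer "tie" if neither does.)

F

Ballots ranking H above F: 3.
Ballots ranking F above H: 13 − 3 = 10.
F wins the head-to-head 10–3.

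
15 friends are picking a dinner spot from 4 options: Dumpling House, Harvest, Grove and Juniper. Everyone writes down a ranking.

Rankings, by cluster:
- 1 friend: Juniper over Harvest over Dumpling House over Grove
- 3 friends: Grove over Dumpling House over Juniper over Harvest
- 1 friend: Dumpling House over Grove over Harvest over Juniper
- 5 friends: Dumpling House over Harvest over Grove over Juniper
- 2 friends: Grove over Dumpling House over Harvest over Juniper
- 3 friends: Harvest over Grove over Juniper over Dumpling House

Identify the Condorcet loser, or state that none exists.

Juniper

Head-to-head results (15 friends):
Dumpling House vs Harvest: 3+1+5+2 = 11 for Dumpling House, 4 for Harvest — Dumpling House by 11–4.
Dumpling House vs Grove: 1+1+5 = 7 for Dumpling House, 8 for Grove — Grove by 8–7.
Dumpling House–Juniper: Dumpling House 11–4.
Harvest vs Grove: Harvest, 9–6.
Harvest vs Juniper: 1+5+2+3 = 11 for Harvest, 4 for Juniper — Harvest by 11–4.
Grove vs Juniper: Grove wins 14–1.
Juniper loses to every other restaurant — it is the Condorcet loser.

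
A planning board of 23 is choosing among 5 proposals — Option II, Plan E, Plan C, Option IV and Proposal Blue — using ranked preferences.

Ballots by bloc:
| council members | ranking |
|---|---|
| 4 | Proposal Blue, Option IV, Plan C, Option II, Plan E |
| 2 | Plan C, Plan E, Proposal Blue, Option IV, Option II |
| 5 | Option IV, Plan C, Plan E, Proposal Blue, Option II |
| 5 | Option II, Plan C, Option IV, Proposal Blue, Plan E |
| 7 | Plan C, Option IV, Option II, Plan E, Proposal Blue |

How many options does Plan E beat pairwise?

Plan E against each rival (23 council members):
Plan E–Option II: Option II 16–7.
Plan E vs Plan C: 0 for Plan E, 23 for Plan C — Plan C by 23–0.
Plan E–Option IV: Option IV 21–2.
Plan E vs Proposal Blue: 14 to 9, Plan E.
Plan E beats Proposal Blue; loses to Option II, Plan C, Option IV — 1 pairwise win.

1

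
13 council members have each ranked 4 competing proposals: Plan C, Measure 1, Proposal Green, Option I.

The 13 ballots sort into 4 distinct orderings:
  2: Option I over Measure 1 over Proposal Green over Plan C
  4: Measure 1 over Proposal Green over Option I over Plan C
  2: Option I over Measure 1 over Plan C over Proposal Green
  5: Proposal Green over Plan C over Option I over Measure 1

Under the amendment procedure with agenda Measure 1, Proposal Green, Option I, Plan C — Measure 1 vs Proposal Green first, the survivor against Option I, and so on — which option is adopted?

Option I

Round 1: Measure 1 vs Proposal Green — 8–5, Measure 1 advances.
Round 2: Measure 1 vs Option I — 4–9, Option I advances.
Round 3: Option I vs Plan C — 8–5, Option I advances.
Option I survives the agenda.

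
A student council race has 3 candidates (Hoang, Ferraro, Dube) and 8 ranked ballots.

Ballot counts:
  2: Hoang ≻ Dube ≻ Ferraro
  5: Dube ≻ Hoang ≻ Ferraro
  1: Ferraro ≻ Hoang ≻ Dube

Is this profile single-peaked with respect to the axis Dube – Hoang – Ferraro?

Axis positions: Dube=1, Hoang=2, Ferraro=3.
Bloc 1 (peak Hoang at position 2): ranking walks positions 2-1-3, expanding outward from the peak — single-peaked.
Bloc 2 (peak Dube at position 1): ranking walks positions 1-2-3, expanding outward from the peak — single-peaked.
Bloc 3 (peak Ferraro at position 3): ranking walks positions 3-2-1, expanding outward from the peak — single-peaked.
Every ranking is single-peaked on this axis.

yes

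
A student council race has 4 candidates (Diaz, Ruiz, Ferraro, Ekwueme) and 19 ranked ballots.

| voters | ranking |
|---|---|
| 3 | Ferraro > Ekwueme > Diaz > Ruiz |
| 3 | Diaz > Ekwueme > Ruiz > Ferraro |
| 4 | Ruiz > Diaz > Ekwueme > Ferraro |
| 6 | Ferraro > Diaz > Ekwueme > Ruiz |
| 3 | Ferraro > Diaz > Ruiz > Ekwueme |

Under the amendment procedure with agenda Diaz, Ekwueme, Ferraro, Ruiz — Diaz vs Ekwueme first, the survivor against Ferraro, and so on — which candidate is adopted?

Round 1: Diaz vs Ekwueme — 16–3, Diaz advances.
Round 2: Diaz vs Ferraro — 7–12, Ferraro advances.
Round 3: Ferraro vs Ruiz — 12–7, Ferraro advances.
Ferraro survives the agenda.

Ferraro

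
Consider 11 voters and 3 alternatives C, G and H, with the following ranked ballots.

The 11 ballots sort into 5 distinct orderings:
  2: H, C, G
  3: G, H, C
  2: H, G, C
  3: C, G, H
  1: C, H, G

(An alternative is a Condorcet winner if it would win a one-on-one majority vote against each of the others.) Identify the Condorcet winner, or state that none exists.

none

Check each pair by majority over 11 ballots:
C vs G: 6 to 5, C.
C vs H: C is ranked higher on 3+1 = 4 ballots, H on 7. H wins 7–4.
G vs H: 6 to 5, G.
No alternative is unbeaten: C loses to H; G loses to C; H loses to G. In particular C > G > H > C is a majority cycle — no Condorcet winner exists.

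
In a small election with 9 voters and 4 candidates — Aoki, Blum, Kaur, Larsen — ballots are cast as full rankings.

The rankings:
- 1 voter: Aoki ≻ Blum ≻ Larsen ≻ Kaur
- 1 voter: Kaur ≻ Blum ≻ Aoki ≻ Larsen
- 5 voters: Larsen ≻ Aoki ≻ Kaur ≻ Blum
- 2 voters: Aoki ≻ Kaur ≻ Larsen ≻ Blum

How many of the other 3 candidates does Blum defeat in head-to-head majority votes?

0

Blum against each rival (9 voters):
Blum vs Aoki: Blum is ranked higher on 1 ballot, Aoki on 8. Aoki wins 8–1.
Blum vs Kaur: Blum preferred on 1 ballot; Kaur wins 8–1.
Blum vs Larsen: 2 to 7, Larsen.
Blum beats no one; loses to Aoki, Kaur, Larsen — 0 pairwise wins.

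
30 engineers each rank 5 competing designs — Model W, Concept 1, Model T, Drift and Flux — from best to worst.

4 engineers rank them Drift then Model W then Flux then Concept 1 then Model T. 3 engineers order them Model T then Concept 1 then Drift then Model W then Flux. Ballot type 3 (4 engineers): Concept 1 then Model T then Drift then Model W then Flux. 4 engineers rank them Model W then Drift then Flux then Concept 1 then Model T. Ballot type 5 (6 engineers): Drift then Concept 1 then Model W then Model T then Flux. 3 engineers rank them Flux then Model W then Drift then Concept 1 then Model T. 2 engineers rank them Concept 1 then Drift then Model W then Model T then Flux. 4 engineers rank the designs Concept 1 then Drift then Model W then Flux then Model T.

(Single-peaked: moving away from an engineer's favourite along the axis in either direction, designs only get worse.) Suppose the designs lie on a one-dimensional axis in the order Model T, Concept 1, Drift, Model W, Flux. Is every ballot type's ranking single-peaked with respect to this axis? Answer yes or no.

Axis positions: Model T=1, Concept 1=2, Drift=3, Model W=4, Flux=5.
Ballot type 1 (peak Drift at position 3): ranking walks positions 3-4-5-2-1, expanding outward from the peak — single-peaked.
Ballot type 2 (peak Model T at position 1): ranking walks positions 1-2-3-4-5, expanding outward from the peak — single-peaked.
Ballot type 3 (peak Concept 1 at position 2): ranking walks positions 2-1-3-4-5, expanding outward from the peak — single-peaked.
Ballot type 4 (peak Model W at position 4): ranking walks positions 4-3-5-2-1, expanding outward from the peak — single-peaked.
Ballot type 5 (peak Drift at position 3): ranking walks positions 3-2-4-1-5, expanding outward from the peak — single-peaked.
Ballot type 6 (peak Flux at position 5): ranking walks positions 5-4-3-2-1, expanding outward from the peak — single-peaked.
Ballot type 7 (peak Concept 1 at position 2): ranking walks positions 2-3-4-1-5, expanding outward from the peak — single-peaked.
Ballot type 8 (peak Concept 1 at position 2): ranking walks positions 2-3-4-5-1, expanding outward from the peak — single-peaked.
Every ranking is single-peaked on this axis.

yes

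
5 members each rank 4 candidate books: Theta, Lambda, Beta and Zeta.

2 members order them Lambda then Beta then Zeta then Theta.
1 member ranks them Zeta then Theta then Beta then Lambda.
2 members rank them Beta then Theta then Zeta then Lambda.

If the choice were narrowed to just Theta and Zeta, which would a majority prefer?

Zeta

Ballots ranking Theta above Zeta: 2.
Ballots ranking Zeta above Theta: 5 − 2 = 3.
Zeta wins the head-to-head 3–2.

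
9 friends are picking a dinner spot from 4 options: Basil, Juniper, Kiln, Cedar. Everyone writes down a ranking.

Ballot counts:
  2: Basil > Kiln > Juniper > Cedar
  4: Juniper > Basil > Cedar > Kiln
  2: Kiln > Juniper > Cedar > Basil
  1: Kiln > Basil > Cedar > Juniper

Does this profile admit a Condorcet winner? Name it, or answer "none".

Head-to-head results (9 friends):
Basil vs Juniper: Juniper wins 6–3.
Basil–Kiln: Basil 6–3.
Basil vs Cedar: Basil wins 7–2.
Juniper–Kiln: Kiln 5–4.
Juniper–Cedar: Juniper 8–1.
Kiln–Cedar: Kiln 5–4.
No restaurant is unbeaten: Basil loses to Juniper; Juniper loses to Kiln; Kiln loses to Basil; Cedar loses to Basil. In particular Basil → Kiln → Juniper → Basil is a majority cycle — no Condorcet winner exists.

none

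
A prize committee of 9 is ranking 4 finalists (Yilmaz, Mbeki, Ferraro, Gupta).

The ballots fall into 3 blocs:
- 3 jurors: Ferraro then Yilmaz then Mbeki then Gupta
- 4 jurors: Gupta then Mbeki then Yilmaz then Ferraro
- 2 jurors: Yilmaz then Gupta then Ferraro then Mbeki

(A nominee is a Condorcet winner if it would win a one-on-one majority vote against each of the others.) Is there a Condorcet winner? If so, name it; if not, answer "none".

Pairwise majorities:
Yilmaz vs Mbeki: Yilmaz, 5–4.
Yilmaz–Ferraro: Yilmaz 6–3.
Yilmaz vs Gupta: Yilmaz, 5–4.
Mbeki vs Ferraro: Ferraro wins 5–4.
Mbeki–Gupta: Gupta 6–3.
Ferraro vs Gupta: Gupta, 6–3.
Only Yilmaz has no losses; Yilmaz is the Condorcet winner.

Yilmaz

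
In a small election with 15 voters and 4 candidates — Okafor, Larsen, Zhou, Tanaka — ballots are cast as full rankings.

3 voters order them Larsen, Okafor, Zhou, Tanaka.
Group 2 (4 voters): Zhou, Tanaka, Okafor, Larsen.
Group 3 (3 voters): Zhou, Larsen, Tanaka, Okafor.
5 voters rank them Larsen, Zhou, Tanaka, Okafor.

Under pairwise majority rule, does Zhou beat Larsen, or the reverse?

Ballots ranking Zhou above Larsen: 4 + 3 = 7.
Ballots ranking Larsen above Zhou: 15 − 7 = 8.
Larsen wins the head-to-head 8–7.

Larsen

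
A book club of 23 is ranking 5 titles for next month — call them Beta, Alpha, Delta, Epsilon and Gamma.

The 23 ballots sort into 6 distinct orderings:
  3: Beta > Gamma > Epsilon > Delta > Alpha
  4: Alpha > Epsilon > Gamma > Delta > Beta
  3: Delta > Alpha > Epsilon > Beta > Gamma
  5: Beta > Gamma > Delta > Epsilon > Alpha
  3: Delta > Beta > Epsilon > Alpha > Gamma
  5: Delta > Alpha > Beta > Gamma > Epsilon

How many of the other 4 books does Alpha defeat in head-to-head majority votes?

3

Alpha against each rival (23 members):
Alpha vs Beta: Alpha is ranked higher on 4+3+5 = 12 ballots, Beta on 11. Alpha wins 12–11.
Alpha vs Delta: Alpha is ranked higher on 4 ballots, Delta on 19. Delta wins 19–4.
Alpha vs Epsilon: Alpha wins 12–11.
Alpha vs Gamma: Alpha wins 15–8.
Alpha beats Beta, Epsilon, Gamma; loses to Delta — 3 pairwise wins.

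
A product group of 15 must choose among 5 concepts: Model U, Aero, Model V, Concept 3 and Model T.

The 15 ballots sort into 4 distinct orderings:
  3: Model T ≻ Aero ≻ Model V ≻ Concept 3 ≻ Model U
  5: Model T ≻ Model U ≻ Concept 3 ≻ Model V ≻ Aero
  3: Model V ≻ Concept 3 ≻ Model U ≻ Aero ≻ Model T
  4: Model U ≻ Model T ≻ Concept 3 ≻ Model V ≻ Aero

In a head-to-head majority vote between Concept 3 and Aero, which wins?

Concept 3

Ballots ranking Concept 3 above Aero: 5 + 3 + 4 = 12.
Ballots ranking Aero above Concept 3: 15 − 12 = 3.
Concept 3 wins the head-to-head 12–3.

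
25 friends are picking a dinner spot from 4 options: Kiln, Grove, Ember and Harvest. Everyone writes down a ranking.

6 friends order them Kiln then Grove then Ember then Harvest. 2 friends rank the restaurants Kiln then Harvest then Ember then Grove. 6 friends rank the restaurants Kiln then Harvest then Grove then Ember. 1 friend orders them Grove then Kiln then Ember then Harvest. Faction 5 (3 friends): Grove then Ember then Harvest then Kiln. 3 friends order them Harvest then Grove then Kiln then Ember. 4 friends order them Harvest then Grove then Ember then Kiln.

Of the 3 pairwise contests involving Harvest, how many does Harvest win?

Harvest against each rival (25 friends):
Harvest vs Kiln: Kiln, 15–10.
Harvest vs Grove: 15 to 10, Harvest.
Harvest–Ember: Harvest 15–10.
Harvest beats Grove, Ember; loses to Kiln — 2 pairwise wins.

2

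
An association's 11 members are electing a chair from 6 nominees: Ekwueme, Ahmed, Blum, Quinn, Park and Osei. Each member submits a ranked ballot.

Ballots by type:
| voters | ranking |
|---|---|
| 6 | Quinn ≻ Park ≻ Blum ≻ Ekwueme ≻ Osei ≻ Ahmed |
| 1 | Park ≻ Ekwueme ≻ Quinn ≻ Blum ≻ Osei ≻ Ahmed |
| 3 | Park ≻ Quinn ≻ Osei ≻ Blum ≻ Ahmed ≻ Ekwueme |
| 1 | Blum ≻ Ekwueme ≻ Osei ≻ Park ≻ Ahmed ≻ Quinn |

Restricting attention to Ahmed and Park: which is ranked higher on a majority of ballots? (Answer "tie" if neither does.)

Park

No ballot ranks Ahmed above Park: 0.
Ballots ranking Park above Ahmed: 11 − 0 = 11.
Park wins the head-to-head 11–0.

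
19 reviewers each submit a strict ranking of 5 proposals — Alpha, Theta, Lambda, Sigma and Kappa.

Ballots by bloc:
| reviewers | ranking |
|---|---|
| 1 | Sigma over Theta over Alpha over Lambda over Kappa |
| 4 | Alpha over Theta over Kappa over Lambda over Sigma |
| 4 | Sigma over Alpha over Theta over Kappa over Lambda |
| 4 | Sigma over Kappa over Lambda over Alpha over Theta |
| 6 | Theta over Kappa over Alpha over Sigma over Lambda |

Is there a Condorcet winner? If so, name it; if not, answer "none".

Pairwise majorities:
Alpha vs Theta: 12 to 7, Alpha.
Alpha vs Lambda: Alpha preferred on 1+4+4+6 = 15 ballots; Alpha wins 15–4.
Alpha vs Sigma: 4+6 = 10 for Alpha, 9 for Sigma — Alpha by 10–9.
Alpha vs Kappa: 9 to 10, Kappa.
Theta vs Lambda: Theta preferred on 1+4+4+6 = 15 ballots; Theta wins 15–4.
Theta vs Sigma: Theta is ranked higher on 4+6 = 10 ballots, Sigma on 9. Theta wins 10–9.
Theta vs Kappa: 15 to 4, Theta.
Lambda vs Sigma: 4 to 15, Sigma.
Lambda vs Kappa: Lambda is ranked higher on 1 ballot, Kappa on 18. Kappa wins 18–1.
Sigma vs Kappa: 9 to 10, Kappa.
Every project loses at least once (Alpha loses to Kappa; Theta loses to Alpha; Lambda loses to Alpha; Sigma loses to Alpha; Kappa loses to Theta). The majority relation contains the cycle Alpha > Theta > Kappa > Alpha, so there is no Condorcet winner.

none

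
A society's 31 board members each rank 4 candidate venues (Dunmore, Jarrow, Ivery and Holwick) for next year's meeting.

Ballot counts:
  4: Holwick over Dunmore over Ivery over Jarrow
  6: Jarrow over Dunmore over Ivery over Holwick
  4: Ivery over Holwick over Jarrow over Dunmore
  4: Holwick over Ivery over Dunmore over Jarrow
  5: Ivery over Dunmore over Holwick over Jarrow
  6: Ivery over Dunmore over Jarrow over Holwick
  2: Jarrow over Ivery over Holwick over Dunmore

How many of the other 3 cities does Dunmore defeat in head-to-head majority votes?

Dunmore against each rival (31 organisers):
Dunmore vs Jarrow: Dunmore is ranked higher on 4+4+5+6 = 19 ballots, Jarrow on 12. Dunmore wins 19–12.
Dunmore vs Ivery: Ivery wins 21–10.
Dunmore vs Holwick: Dunmore wins 17–14.
Dunmore beats Jarrow, Holwick; loses to Ivery — 2 pairwise wins.

2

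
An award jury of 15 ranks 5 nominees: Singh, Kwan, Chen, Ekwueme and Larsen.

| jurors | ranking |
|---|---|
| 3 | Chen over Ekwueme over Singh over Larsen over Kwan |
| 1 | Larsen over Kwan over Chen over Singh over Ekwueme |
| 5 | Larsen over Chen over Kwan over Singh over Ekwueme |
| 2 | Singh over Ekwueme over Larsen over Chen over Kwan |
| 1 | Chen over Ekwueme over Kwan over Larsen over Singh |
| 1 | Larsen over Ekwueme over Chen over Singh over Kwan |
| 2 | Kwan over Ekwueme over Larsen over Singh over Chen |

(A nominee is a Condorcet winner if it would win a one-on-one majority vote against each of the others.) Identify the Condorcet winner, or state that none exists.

Check each pair by majority over 15 ballots:
Singh vs Kwan: Kwan wins 9–6.
Singh vs Chen: Chen wins 11–4.
Singh vs Ekwueme: Singh wins 8–7.
Singh–Larsen: Larsen 10–5.
Kwan–Chen: Chen 12–3.
Kwan vs Ekwueme: Kwan wins 8–7.
Kwan vs Larsen: Larsen wins 12–3.
Chen vs Ekwueme: Chen, 10–5.
Chen–Larsen: Larsen 11–4.
Ekwueme vs Larsen: Ekwueme wins 8–7.
Each nominee drops at least one matchup (Singh loses to Kwan; Kwan loses to Chen; Chen loses to Larsen; Ekwueme loses to Singh; Larsen loses to Ekwueme); the cycle Singh > Ekwueme > Larsen > Singh rules out a Condorcet winner.

none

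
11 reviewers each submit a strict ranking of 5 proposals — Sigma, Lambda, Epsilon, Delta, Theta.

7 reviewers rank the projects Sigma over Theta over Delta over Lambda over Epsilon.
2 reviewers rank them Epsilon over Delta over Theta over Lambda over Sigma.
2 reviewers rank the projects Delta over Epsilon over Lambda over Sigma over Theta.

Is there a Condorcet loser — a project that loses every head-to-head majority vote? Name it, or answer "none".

Head-to-head results (11 reviewers):
Sigma vs Lambda: 7 for Sigma, 4 for Lambda — Sigma by 7–4.
Sigma vs Epsilon: 7 to 4, Sigma.
Sigma vs Delta: Sigma is ranked higher on 7 ballots, Delta on 4. Sigma wins 7–4.
Sigma vs Theta: Sigma preferred on 7+2 = 9 ballots; Sigma wins 9–2.
Lambda vs Epsilon: Lambda is ranked higher on 7 ballots, Epsilon on 4. Lambda wins 7–4.
Lambda vs Delta: 0 for Lambda, 11 for Delta — Delta by 11–0.
Lambda vs Theta: Lambda preferred on 2 ballots; Theta wins 9–2.
Epsilon vs Delta: Delta wins 9–2.
Epsilon vs Theta: 4 to 7, Theta.
Delta vs Theta: Theta wins 7–4.
Epsilon is beaten in every head-to-head and is the Condorcet loser.

Epsilon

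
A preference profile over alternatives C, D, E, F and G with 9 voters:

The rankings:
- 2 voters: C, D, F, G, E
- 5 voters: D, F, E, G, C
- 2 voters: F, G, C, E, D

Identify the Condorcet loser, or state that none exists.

Head-to-head results (9 voters):
C vs D: 2+2 = 4 for C, 5 for D — D by 5–4.
C vs E: E wins 5–4.
C vs F: F, 7–2.
C vs G: C preferred on 2 ballots; G wins 7–2.
D vs E: 2+5 = 7 for D, 2 for E — D by 7–2.
D vs F: D is ranked higher on 2+5 = 7 ballots, F on 2. D wins 7–2.
D vs G: D, 7–2.
E vs F: F, 9–0.
E vs G: E wins 5–4.
F vs G: 2+5+2 = 9 for F, 0 for G — F by 9–0.
C loses to every other alternative — it is the Condorcet loser.

C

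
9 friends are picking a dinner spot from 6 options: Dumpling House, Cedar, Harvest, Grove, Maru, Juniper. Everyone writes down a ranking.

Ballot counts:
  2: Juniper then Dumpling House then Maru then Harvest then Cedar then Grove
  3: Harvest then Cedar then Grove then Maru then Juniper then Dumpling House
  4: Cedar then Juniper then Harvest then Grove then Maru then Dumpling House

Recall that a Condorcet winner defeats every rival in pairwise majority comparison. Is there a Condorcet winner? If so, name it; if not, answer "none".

Check each pair by majority over 9 ballots:
Dumpling House vs Cedar: Cedar, 7–2.
Dumpling House–Harvest: Harvest 7–2.
Dumpling House–Grove: Grove 7–2.
Dumpling House vs Maru: Maru wins 7–2.
Dumpling House vs Juniper: Juniper wins 9–0.
Cedar vs Harvest: Harvest wins 5–4.
Cedar–Grove: Cedar 9–0.
Cedar–Maru: Cedar 7–2.
Cedar vs Juniper: Cedar wins 7–2.
Harvest vs Grove: Harvest wins 9–0.
Harvest–Maru: Harvest 7–2.
Harvest–Juniper: Juniper 6–3.
Grove–Maru: Grove 7–2.
Grove–Juniper: Juniper 6–3.
Maru–Juniper: Juniper 6–3.
No restaurant is unbeaten: Dumpling House loses to Cedar; Cedar loses to Harvest; Harvest loses to Juniper; Grove loses to Cedar; Maru loses to Cedar; Juniper loses to Cedar. In particular Cedar > Juniper > Harvest > Cedar is a majority cycle — no Condorcet winner exists.

none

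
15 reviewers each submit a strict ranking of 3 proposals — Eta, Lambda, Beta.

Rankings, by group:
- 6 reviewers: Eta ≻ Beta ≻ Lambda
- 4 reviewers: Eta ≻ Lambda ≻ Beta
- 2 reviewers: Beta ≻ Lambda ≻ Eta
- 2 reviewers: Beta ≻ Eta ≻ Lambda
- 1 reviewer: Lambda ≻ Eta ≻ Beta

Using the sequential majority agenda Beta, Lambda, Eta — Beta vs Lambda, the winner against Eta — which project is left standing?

Eta

Round 1: Beta vs Lambda — 10–5, Beta advances.
Round 2: Beta vs Eta — 4–11, Eta advances.
The agenda winner is Eta.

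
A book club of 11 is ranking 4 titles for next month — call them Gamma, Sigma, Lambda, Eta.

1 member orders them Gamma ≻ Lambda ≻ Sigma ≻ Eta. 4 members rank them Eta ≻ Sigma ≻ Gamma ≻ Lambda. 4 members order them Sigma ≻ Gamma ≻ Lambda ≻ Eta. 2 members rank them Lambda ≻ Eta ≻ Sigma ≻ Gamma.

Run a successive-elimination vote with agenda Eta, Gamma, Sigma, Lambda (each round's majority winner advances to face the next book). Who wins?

Lambda

Round 1: Eta vs Gamma — 6–5, Eta advances.
Round 2: Eta vs Sigma — 6–5, Eta advances.
Round 3: Eta vs Lambda — 4–7, Lambda advances.
The agenda winner is Lambda.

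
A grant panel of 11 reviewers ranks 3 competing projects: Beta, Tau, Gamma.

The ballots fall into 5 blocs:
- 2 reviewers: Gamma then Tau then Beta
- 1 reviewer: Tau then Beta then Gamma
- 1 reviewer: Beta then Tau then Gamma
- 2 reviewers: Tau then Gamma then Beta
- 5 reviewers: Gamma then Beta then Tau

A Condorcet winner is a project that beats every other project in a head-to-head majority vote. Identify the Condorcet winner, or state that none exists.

Gamma

Check each pair by majority over 11 ballots:
Beta vs Tau: Beta wins 6–5.
Beta vs Gamma: Gamma, 9–2.
Tau vs Gamma: Gamma, 7–4.
Only Gamma has no losses; Gamma is the Condorcet winner.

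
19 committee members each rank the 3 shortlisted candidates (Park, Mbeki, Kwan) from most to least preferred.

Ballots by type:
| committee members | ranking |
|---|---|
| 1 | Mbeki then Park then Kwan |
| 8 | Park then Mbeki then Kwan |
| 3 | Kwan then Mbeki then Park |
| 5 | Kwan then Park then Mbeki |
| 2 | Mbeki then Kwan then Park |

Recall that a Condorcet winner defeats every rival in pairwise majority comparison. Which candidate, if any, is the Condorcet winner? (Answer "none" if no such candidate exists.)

Head-to-head results (19 committee members):
Park vs Mbeki: 13 to 6, Park.
Park vs Kwan: Kwan wins 10–9.
Mbeki vs Kwan: Mbeki, 11–8.
No candidate is unbeaten: Park loses to Kwan; Mbeki loses to Park; Kwan loses to Mbeki. In particular Park > Mbeki > Kwan > Park is a majority cycle — no Condorcet winner exists.

none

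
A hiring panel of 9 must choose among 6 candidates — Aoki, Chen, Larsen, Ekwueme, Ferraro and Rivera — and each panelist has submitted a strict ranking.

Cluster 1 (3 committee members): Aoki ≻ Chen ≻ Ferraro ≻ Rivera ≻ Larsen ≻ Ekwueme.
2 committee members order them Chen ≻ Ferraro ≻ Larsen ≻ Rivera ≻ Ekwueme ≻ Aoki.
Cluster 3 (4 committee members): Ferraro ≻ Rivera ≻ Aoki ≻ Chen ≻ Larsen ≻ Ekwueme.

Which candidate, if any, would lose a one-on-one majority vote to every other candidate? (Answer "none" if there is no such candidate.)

Ekwueme

Head-to-head results (9 committee members):
Aoki vs Chen: Aoki is ranked higher on 3+4 = 7 ballots, Chen on 2. Aoki wins 7–2.
Aoki vs Larsen: Aoki is ranked higher on 3+4 = 7 ballots, Larsen on 2. Aoki wins 7–2.
Aoki vs Ekwueme: Aoki wins 7–2.
Aoki vs Ferraro: 3 for Aoki, 6 for Ferraro — Ferraro by 6–3.
Aoki vs Rivera: Aoki preferred on 3 ballots; Rivera wins 6–3.
Chen vs Larsen: 3+2+4 = 9 for Chen, 0 for Larsen — Chen by 9–0.
Chen vs Ekwueme: Chen preferred on 3+2+4 = 9 ballots; Chen wins 9–0.
Chen vs Ferraro: Chen wins 5–4.
Chen vs Rivera: Chen wins 5–4.
Larsen vs Ekwueme: Larsen is ranked higher on 3+2+4 = 9 ballots, Ekwueme on 0. Larsen wins 9–0.
Larsen vs Ferraro: Larsen preferred on 0 ballots; Ferraro wins 9–0.
Larsen vs Rivera: Rivera wins 7–2.
Ekwueme vs Ferraro: 0 for Ekwueme, 9 for Ferraro — Ferraro by 9–0.
Ekwueme vs Rivera: Rivera wins 9–0.
Ferraro–Rivera: Ferraro 9–0.
Ekwueme is beaten in every head-to-head and is the Condorcet loser.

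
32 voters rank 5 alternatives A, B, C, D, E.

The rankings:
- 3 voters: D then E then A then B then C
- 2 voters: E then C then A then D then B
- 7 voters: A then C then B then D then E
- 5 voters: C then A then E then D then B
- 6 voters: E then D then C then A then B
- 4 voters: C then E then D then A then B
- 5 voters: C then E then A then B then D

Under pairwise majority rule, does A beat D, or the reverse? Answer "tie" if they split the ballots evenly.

A

Ballots ranking A above D: 2 + 7 + 5 + 5 = 19.
Ballots ranking D above A: 32 − 19 = 13.
A wins the head-to-head 19–13.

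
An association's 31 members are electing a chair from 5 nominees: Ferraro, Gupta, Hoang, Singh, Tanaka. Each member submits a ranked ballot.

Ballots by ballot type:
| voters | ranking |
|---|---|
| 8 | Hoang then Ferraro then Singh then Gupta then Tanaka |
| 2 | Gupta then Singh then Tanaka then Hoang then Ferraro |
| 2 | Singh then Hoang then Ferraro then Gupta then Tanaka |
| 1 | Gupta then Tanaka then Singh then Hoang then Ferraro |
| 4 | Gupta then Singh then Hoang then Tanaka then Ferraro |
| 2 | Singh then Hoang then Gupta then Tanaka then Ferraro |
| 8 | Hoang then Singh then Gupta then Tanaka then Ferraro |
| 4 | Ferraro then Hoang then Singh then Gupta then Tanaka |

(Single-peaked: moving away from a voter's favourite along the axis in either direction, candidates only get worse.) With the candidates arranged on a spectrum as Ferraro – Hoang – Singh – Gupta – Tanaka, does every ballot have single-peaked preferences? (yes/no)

Axis positions: Ferraro=1, Hoang=2, Singh=3, Gupta=4, Tanaka=5.
Ballot type 1 (peak Hoang at position 2): ranking walks positions 2-1-3-4-5, expanding outward from the peak — single-peaked.
Ballot type 2 (peak Gupta at position 4): ranking walks positions 4-3-5-2-1, expanding outward from the peak — single-peaked.
Ballot type 3 (peak Singh at position 3): ranking walks positions 3-2-1-4-5, expanding outward from the peak — single-peaked.
Ballot type 4 (peak Gupta at position 4): ranking walks positions 4-5-3-2-1, expanding outward from the peak — single-peaked.
Ballot type 5 (peak Gupta at position 4): ranking walks positions 4-3-2-5-1, expanding outward from the peak — single-peaked.
Ballot type 6 (peak Singh at position 3): ranking walks positions 3-2-4-5-1, expanding outward from the peak — single-peaked.
Ballot type 7 (peak Hoang at position 2): ranking walks positions 2-3-4-5-1, expanding outward from the peak — single-peaked.
Ballot type 8 (peak Ferraro at position 1): ranking walks positions 1-2-3-4-5, expanding outward from the peak — single-peaked.
Every ranking is single-peaked on this axis.

yes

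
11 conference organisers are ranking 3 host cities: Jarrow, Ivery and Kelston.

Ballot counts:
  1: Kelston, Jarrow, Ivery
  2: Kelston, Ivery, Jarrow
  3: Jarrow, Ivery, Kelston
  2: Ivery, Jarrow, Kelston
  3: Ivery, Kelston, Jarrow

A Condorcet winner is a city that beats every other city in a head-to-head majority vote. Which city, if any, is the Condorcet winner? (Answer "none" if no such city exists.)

Ivery

Pairwise majorities:
Jarrow vs Ivery: Ivery wins 7–4.
Jarrow vs Kelston: 5 to 6, Kelston.
Ivery–Kelston: Ivery 8–3.
Ivery wins every pairwise contest, so Ivery is the Condorcet winner.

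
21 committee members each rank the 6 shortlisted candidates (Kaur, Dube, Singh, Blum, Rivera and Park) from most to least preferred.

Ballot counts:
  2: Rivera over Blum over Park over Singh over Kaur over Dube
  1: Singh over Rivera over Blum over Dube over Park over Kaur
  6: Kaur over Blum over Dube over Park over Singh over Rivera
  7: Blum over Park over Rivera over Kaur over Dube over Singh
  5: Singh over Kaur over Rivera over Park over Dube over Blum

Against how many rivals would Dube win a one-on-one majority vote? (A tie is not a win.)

Dube against each rival (21 committee members):
Dube vs Kaur: 1 for Dube, 20 for Kaur — Kaur by 20–1.
Dube vs Singh: 13 to 8, Dube.
Dube vs Blum: Blum, 16–5.
Dube–Rivera: Rivera 15–6.
Dube vs Park: Dube is ranked higher on 1+6 = 7 ballots, Park on 14. Park wins 14–7.
Dube beats Singh; loses to Kaur, Blum, Rivera, Park — 1 pairwise win.

1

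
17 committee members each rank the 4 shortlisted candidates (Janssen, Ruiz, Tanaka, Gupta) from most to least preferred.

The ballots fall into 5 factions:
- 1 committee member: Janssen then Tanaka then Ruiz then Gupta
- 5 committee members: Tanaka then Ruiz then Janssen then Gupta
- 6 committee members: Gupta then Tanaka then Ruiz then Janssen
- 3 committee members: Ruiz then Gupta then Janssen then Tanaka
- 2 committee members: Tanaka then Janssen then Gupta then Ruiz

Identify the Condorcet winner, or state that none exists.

Pairwise majorities:
Janssen vs Ruiz: 3 to 14, Ruiz.
Janssen vs Tanaka: Janssen is ranked higher on 1+3 = 4 ballots, Tanaka on 13. Tanaka wins 13–4.
Janssen vs Gupta: Gupta, 9–8.
Ruiz vs Tanaka: Tanaka, 14–3.
Ruiz vs Gupta: 9 to 8, Ruiz.
Tanaka vs Gupta: Gupta wins 9–8.
No candidate is unbeaten: Janssen loses to Ruiz; Ruiz loses to Tanaka; Tanaka loses to Gupta; Gupta loses to Ruiz. In particular Ruiz → Gupta → Tanaka → Ruiz is a majority cycle — no Condorcet winner exists.

none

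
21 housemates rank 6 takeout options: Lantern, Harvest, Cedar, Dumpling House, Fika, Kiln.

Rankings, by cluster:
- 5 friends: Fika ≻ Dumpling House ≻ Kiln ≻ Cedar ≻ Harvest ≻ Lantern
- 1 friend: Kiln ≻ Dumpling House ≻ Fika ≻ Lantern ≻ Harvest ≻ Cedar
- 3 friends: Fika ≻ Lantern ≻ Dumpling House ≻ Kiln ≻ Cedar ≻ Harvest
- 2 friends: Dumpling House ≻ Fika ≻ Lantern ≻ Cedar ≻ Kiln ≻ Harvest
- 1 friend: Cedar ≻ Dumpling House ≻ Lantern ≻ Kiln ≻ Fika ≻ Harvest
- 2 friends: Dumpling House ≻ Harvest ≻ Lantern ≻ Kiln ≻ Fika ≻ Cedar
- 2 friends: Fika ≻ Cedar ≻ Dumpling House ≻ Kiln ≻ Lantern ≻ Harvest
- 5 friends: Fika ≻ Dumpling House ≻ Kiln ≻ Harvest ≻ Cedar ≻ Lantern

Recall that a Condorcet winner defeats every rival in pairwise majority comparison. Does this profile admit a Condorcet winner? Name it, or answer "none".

Pairwise majorities:
Lantern vs Harvest: Lantern preferred on 1+3+2+1+2 = 9 ballots; Harvest wins 12–9.
Lantern vs Cedar: Lantern is ranked higher on 1+3+2+2 = 8 ballots, Cedar on 13. Cedar wins 13–8.
Lantern vs Dumpling House: Dumpling House, 18–3.
Lantern vs Fika: Fika, 18–3.
Lantern vs Kiln: 3+2+1+2 = 8 for Lantern, 13 for Kiln — Kiln by 13–8.
Harvest vs Cedar: Cedar, 13–8.
Harvest vs Dumpling House: 0 for Harvest, 21 for Dumpling House — Dumpling House by 21–0.
Harvest–Fika: Fika 19–2.
Harvest vs Kiln: 2 to 19, Kiln.
Cedar vs Dumpling House: Dumpling House, 18–3.
Cedar vs Fika: 1 for Cedar, 20 for Fika — Fika by 20–1.
Cedar vs Kiln: 5 to 16, Kiln.
Dumpling House vs Fika: 6 to 15, Fika.
Dumpling House–Kiln: Dumpling House 20–1.
Fika vs Kiln: 17 to 4, Fika.
Fika beats each of Lantern, Harvest, Cedar, Dumpling House, Kiln — Fika is the Condorcet winner.

Fika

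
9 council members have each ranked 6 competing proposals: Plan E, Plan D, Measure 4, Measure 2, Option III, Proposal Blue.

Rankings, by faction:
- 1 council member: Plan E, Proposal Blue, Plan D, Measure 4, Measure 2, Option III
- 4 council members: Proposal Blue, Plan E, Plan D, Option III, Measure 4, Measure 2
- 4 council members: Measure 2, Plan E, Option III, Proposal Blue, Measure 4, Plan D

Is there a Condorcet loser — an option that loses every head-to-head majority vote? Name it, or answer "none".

Head-to-head results (9 council members):
Plan E–Plan D: Plan E 9–0.
Plan E vs Measure 4: 1+4+4 = 9 for Plan E, 0 for Measure 4 — Plan E by 9–0.
Plan E vs Measure 2: Plan E preferred on 1+4 = 5 ballots; Plan E wins 5–4.
Plan E vs Option III: Plan E wins 9–0.
Plan E vs Proposal Blue: Plan E, 5–4.
Plan D vs Measure 4: Plan D, 5–4.
Plan D vs Measure 2: Plan D, 5–4.
Plan D vs Option III: Plan D is ranked higher on 1+4 = 5 ballots, Option III on 4. Plan D wins 5–4.
Plan D–Proposal Blue: Proposal Blue 9–0.
Measure 4 vs Measure 2: Measure 4 preferred on 1+4 = 5 ballots; Measure 4 wins 5–4.
Measure 4 vs Option III: 1 for Measure 4, 8 for Option III — Option III by 8–1.
Measure 4 vs Proposal Blue: Proposal Blue wins 9–0.
Measure 2 vs Option III: Measure 2 wins 5–4.
Measure 2 vs Proposal Blue: 4 for Measure 2, 5 for Proposal Blue — Proposal Blue by 5–4.
Option III vs Proposal Blue: Proposal Blue wins 5–4.
Every option wins at least one matchup (Plan E beats Plan D; Plan D beats Measure 4; Measure 4 beats Measure 2; Measure 2 beats Option III; Option III beats Measure 4; Proposal Blue beats Plan D), so there is no Condorcet loser.

none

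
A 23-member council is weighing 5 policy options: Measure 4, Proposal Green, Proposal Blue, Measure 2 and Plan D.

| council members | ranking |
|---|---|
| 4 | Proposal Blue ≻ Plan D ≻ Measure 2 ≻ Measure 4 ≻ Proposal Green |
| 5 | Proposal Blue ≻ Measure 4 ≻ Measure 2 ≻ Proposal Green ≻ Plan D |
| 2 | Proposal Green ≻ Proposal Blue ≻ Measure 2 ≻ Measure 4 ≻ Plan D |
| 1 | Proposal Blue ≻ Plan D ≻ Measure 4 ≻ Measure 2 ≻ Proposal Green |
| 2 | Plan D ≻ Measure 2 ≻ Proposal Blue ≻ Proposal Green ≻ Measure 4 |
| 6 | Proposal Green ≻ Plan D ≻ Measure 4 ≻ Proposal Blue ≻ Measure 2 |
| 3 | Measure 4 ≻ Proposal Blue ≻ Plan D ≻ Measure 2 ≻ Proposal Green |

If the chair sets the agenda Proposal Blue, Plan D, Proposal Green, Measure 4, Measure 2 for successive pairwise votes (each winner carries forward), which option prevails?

Proposal Blue

Round 1: Proposal Blue vs Plan D — 15–8, Proposal Blue advances.
Round 2: Proposal Blue vs Proposal Green — 15–8, Proposal Blue advances.
Round 3: Proposal Blue vs Measure 4 — 14–9, Proposal Blue advances.
Round 4: Proposal Blue vs Measure 2 — 21–2, Proposal Blue advances.
Proposal Blue survives the agenda.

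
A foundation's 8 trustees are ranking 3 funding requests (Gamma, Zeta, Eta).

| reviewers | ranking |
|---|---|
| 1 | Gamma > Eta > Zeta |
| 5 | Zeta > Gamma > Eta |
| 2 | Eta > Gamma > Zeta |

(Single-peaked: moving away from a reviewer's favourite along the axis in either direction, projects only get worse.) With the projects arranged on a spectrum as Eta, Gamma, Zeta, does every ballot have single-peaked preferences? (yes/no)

Axis positions: Eta=1, Gamma=2, Zeta=3.
Cluster 1 (peak Gamma at position 2): ranking walks positions 2-1-3, expanding outward from the peak — single-peaked.
Cluster 2 (peak Zeta at position 3): ranking walks positions 3-2-1, expanding outward from the peak — single-peaked.
Cluster 3 (peak Eta at position 1): ranking walks positions 1-2-3, expanding outward from the peak — single-peaked.
Every ranking is single-peaked on this axis.

yes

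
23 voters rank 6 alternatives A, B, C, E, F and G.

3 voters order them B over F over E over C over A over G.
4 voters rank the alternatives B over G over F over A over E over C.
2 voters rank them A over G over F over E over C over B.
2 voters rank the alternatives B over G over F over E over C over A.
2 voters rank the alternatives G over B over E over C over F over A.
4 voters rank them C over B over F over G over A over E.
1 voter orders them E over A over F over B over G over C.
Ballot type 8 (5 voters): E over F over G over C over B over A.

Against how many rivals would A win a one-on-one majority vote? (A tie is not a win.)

A against each rival (23 voters):
A–B: B 20–3.
A vs C: A preferred on 4+2+1 = 7 ballots; C wins 16–7.
A vs E: A preferred on 4+2+4 = 10 ballots; E wins 13–10.
A vs F: F wins 20–3.
A vs G: 6 to 17, G.
A beats no one; loses to B, C, E, F, G — 0 pairwise wins.

0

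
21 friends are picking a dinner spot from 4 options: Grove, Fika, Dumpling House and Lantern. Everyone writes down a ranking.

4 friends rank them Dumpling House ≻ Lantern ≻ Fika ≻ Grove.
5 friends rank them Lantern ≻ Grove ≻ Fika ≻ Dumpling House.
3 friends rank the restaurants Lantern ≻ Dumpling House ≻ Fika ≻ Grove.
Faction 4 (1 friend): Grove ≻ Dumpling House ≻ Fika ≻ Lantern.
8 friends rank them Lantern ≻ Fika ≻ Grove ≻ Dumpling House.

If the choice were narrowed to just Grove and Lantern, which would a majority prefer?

Ballots ranking Grove above Lantern: 1.
Ballots ranking Lantern above Grove: 21 − 1 = 20.
Lantern wins the head-to-head 20–1.

Lantern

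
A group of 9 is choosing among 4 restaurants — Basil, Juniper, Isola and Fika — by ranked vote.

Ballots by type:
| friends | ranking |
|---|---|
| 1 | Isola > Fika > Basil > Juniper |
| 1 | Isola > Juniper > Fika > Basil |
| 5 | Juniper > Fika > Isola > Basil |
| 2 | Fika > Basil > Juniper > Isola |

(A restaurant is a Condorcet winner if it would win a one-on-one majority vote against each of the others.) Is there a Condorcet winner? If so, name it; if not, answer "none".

Juniper

Pairwise majorities:
Basil vs Juniper: Juniper wins 6–3.
Basil vs Isola: Isola, 7–2.
Basil vs Fika: Fika, 9–0.
Juniper vs Isola: Juniper wins 7–2.
Juniper vs Fika: Juniper wins 6–3.
Isola vs Fika: Fika, 7–2.
Juniper wins every pairwise contest, so Juniper is the Condorcet winner.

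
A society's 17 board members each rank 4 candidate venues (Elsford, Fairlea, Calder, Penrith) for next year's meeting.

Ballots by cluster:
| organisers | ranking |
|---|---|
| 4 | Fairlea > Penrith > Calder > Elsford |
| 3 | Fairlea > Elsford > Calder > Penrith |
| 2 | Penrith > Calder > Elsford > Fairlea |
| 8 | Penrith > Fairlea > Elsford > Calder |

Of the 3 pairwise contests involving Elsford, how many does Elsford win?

Elsford against each rival (17 organisers):
Elsford vs Fairlea: Elsford is ranked higher on 2 ballots, Fairlea on 15. Fairlea wins 15–2.
Elsford vs Calder: Elsford, 11–6.
Elsford–Penrith: Penrith 14–3.
Elsford beats Calder; loses to Fairlea, Penrith — 1 pairwise win.

1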